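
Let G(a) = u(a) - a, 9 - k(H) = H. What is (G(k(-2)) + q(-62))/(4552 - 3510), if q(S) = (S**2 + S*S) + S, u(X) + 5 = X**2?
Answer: 7731/1042 ≈ 7.4194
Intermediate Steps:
k(H) = 9 - H
u(X) = -5 + X**2
q(S) = S + 2*S**2 (q(S) = (S**2 + S**2) + S = 2*S**2 + S = S + 2*S**2)
G(a) = -5 + a**2 - a (G(a) = (-5 + a**2) - a = -5 + a**2 - a)
(G(k(-2)) + q(-62))/(4552 - 3510) = ((-5 + (9 - 1*(-2))**2 - (9 - 1*(-2))) - 62*(1 + 2*(-62)))/(4552 - 3510) = ((-5 + (9 + 2)**2 - (9 + 2)) - 62*(1 - 124))/1042 = ((-5 + 11**2 - 1*11) - 62*(-123))*(1/1042) = ((-5 + 121 - 11) + 7626)*(1/1042) = (105 + 7626)*(1/1042) = 7731*(1/1042) = 7731/1042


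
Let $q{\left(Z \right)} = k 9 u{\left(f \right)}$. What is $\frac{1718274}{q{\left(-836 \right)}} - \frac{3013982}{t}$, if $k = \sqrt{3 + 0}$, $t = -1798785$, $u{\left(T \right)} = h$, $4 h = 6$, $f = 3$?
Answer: $\frac{3013982}{1798785} + \frac{1145516 \sqrt{3}}{27} \approx 73487.0$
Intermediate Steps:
$h = \frac{3}{2}$ ($h = \frac{1}{4} \cdot 6 = \frac{3}{2} \approx 1.5$)
$u{\left(T \right)} = \frac{3}{2}$
$k = \sqrt{3} \approx 1.732$
$q{\left(Z \right)} = \frac{27 \sqrt{3}}{2}$ ($q{\left(Z \right)} = \sqrt{3} \cdot 9 \cdot \frac{3}{2} = 9 \sqrt{3} \cdot \frac{3}{2} = \frac{27 \sqrt{3}}{2}$)
$\frac{1718274}{q{\left(-836 \right)}} - \frac{3013982}{t} = \frac{1718274}{\frac{27}{2} \sqrt{3}} - \frac{3013982}{-1798785} = 1718274 \frac{2 \sqrt{3}}{81} - - \frac{3013982}{1798785} = \frac{1145516 \sqrt{3}}{27} + \frac{3013982}{1798785} = \frac{3013982}{1798785} + \frac{1145516 \sqrt{3}}{27}$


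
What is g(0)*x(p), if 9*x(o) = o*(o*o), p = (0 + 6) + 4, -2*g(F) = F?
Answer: 0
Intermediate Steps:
g(F) = -F/2
p = 10 (p = 6 + 4 = 10)
x(o) = o³/9 (x(o) = (o*(o*o))/9 = (o*o²)/9 = o³/9)
g(0)*x(p) = (-½*0)*((⅑)*10³) = 0*((⅑)*1000) = 0*(1000/9) = 0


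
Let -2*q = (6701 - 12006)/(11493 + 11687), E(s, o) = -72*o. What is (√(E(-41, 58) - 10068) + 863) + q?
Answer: 8002797/9272 + 2*I*√3561 ≈ 863.11 + 119.35*I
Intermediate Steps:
q = 1061/9272 (q = -(6701 - 12006)/(2*(11493 + 11687)) = -(-5305)/(2*23180) = -½*(-1061/4636) = 1061/9272 ≈ 0.11443)
(√(E(-41, 58) - 10068) + 863) + q = (√(-72*58 - 10068) + 863) + 1061/9272 = (√(-4176 - 10068) + 863) + 1061/9272 = (√(-14244) + 863) + 1061/9272 = (2*I*√3561 + 863) + 1061/9272 = (863 + 2*I*√3561) + 1061/9272 = 8002797/9272 + 2*I*√3561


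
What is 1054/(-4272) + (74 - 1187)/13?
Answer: -2384219/27768 ≈ -85.862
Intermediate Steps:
1054/(-4272) + (74 - 1187)/13 = 1054*(-1/4272) - 1113*1/13 = -527/2136 - 1113/13 = -2384219/27768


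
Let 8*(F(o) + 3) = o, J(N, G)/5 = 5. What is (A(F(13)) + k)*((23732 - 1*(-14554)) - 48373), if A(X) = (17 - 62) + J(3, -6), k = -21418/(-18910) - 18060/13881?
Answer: 1271443664337/6249755 ≈ 2.0344e+5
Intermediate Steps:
J(N, G) = 25 (J(N, G) = 5*5 = 25)
F(o) = -3 + o/8
k = -1052651/6249755 (k = -21418*(-1/18910) - 18060*1/13881 = 10709/9455 - 860/661 = -1052651/6249755 ≈ -0.16843)
A(X) = -20 (A(X) = (17 - 62) + 25 = -45 + 25 = -20)
(A(F(13)) + k)*((23732 - 1*(-14554)) - 48373) = (-20 - 1052651/6249755)*((23732 - 1*(-14554)) - 48373) = -126047751*((23732 + 14554) - 48373)/6249755 = -126047751*(38286 - 48373)/6249755 = -126047751/6249755*(-10087) = 1271443664337/6249755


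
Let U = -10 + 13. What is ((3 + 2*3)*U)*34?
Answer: 918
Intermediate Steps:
U = 3
((3 + 2*3)*U)*34 = ((3 + 2*3)*3)*34 = ((3 + 6)*3)*34 = (9*3)*34 = 27*34 = 918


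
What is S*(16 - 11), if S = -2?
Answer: -10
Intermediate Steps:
S*(16 - 11) = -2*(16 - 11) = -2*5 = -10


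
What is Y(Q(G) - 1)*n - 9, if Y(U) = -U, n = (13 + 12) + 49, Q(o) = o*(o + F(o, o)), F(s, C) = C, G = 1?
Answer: -83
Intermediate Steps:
Q(o) = 2*o² (Q(o) = o*(o + o) = o*(2*o) = 2*o²)
n = 74 (n = 25 + 49 = 74)
Y(Q(G) - 1)*n - 9 = -(2*1² - 1)*74 - 9 = -(2*1 - 1)*74 - 9 = -(2 - 1)*74 - 9 = -1*1*74 - 9 = -1*74 - 9 = -74 - 9 = -83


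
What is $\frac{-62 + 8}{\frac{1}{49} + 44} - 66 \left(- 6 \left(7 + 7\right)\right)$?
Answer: $\frac{3985254}{719} \approx 5542.8$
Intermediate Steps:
$\frac{-62 + 8}{\frac{1}{49} + 44} - 66 \left(- 6 \left(7 + 7\right)\right) = - \frac{54}{\frac{1}{49} + 44} - 66 \left(\left(-6\right) 14\right) = - \frac{54}{\frac{2157}{49}} - -5544 = \left(-54\right) \frac{49}{2157} + 5544 = - \frac{882}{719} + 5544 = \frac{3985254}{719}$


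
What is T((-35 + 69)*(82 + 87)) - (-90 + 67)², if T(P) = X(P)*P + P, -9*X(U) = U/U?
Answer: 41207/9 ≈ 4578.6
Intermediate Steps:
X(U) = -⅑ (X(U) = -U/(9*U) = -⅑*1 = -⅑)
T(P) = 8*P/9 (T(P) = -P/9 + P = 8*P/9)
T((-35 + 69)*(82 + 87)) - (-90 + 67)² = 8*((-35 + 69)*(82 + 87))/9 - (-90 + 67)² = 8*(34*169)/9 - 1*(-23)² = (8/9)*5746 - 1*529 = 45968/9 - 529 = 41207/9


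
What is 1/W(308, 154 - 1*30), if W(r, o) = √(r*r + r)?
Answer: √23793/47586 ≈ 0.0032415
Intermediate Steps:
W(r, o) = √(r + r²) (W(r, o) = √(r² + r) = √(r + r²))
1/W(308, 154 - 1*30) = 1/(√(308*(1 + 308))) = 1/(√(308*309)) = 1/(√95172) = 1/(2*√23793) = √23793/47586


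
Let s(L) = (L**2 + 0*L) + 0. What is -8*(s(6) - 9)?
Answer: -216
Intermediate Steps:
s(L) = L**2 (s(L) = (L**2 + 0) + 0 = L**2 + 0 = L**2)
-8*(s(6) - 9) = -8*(6**2 - 9) = -8*(36 - 9) = -8*27 = -216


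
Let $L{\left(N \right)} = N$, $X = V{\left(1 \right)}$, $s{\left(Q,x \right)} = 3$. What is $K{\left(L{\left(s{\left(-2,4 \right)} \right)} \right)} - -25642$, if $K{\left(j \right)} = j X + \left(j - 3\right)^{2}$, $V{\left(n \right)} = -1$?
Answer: $25639$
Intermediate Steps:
$X = -1$
$K{\left(j \right)} = \left(-3 + j\right)^{2} - j$ ($K{\left(j \right)} = j \left(-1\right) + \left(j - 3\right)^{2} = - j + \left(-3 + j\right)^{2} = \left(-3 + j\right)^{2} - j$)
$K{\left(L{\left(s{\left(-2,4 \right)} \right)} \right)} - -25642 = \left(\left(-3 + 3\right)^{2} - 3\right) - -25642 = \left(0^{2} - 3\right) + 25642 = \left(0 - 3\right) + 25642 = -3 + 25642 = 25639$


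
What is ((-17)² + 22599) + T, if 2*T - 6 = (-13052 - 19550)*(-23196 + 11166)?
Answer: 196123921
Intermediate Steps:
T = 196101033 (T = 3 + ((-13052 - 19550)*(-23196 + 11166))/2 = 3 + (-32602*(-12030))/2 = 3 + (½)*392202060 = 3 + 196101030 = 196101033)
((-17)² + 22599) + T = ((-17)² + 22599) + 196101033 = (289 + 22599) + 196101033 = 22888 + 196101033 = 196123921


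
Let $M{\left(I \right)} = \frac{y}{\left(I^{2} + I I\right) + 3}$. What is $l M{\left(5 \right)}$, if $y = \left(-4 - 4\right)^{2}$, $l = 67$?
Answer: $\frac{4288}{53} \approx 80.906$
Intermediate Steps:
$y = 64$ ($y = \left(-8\right)^{2} = 64$)
$M{\left(I \right)} = \frac{64}{3 + 2 I^{2}}$ ($M{\left(I \right)} = \frac{64}{\left(I^{2} + I I\right) + 3} = \frac{64}{\left(I^{2} + I^{2}\right) + 3} = \frac{64}{2 I^{2} + 3} = \frac{64}{3 + 2 I^{2}}$)
$l M{\left(5 \right)} = 67 \frac{64}{3 + 2 \cdot 5^{2}} = 67 \frac{64}{3 + 2 \cdot 25} = 67 \frac{64}{3 + 50} = 67 \cdot \frac{64}{53} = \frac{4288}{53}$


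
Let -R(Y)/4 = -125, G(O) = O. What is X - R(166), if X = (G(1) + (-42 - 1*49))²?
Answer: 7600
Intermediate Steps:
R(Y) = 500 (R(Y) = -4*(-125) = 500)
X = 8100 (X = (1 + (-42 - 1*49))² = (1 + (-42 - 49))² = (1 - 91)² = (-90)² = 8100)
X - R(166) = 8100 - 1*500 = 8100 - 500 = 7600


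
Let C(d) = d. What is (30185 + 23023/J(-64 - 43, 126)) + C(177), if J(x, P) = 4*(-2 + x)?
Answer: 13214809/436 ≈ 30309.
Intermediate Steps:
J(x, P) = -8 + 4*x
(30185 + 23023/J(-64 - 43, 126)) + C(177) = (30185 + 23023/(-8 + 4*(-64 - 43))) + 177 = (30185 + 23023/(-8 + 4*(-107))) + 177 = (30185 + 23023/(-8 - 428)) + 177 = (30185 + 23023/(-436)) + 177 = (30185 + 23023*(-1/436)) + 177 = (30185 - 23023/436) + 177 = 13137637/436 + 177 = 13214809/436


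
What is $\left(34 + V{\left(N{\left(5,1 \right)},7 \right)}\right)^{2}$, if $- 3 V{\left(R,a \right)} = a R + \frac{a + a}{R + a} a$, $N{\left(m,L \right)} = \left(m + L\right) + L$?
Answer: $\frac{2116}{9} \approx 235.11$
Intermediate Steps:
$N{\left(m,L \right)} = m + 2 L$ ($N{\left(m,L \right)} = \left(L + m\right) + L = m + 2 L$)
$V{\left(R,a \right)} = - \frac{2 a^{2}}{3 \left(R + a\right)} - \frac{R a}{3}$ ($V{\left(R,a \right)} = - \frac{a R + \frac{a + a}{R + a} a}{3} = - \frac{R a + \frac{2 a}{R + a} a}{3} = - \frac{R a + \frac{2 a^{2}}{R + a}}{3} = - \frac{2 a^{2}}{3 \left(R + a\right)} - \frac{R a}{3}$)
$\left(34 + V{\left(N{\left(5,1 \right)},7 \right)}\right)^{2} = \left(34 - \frac{7 \left(\left(5 + 2 \cdot 1\right)^{2} + 2 \cdot 7 + \left(5 + 2 \cdot 1\right) 7\right)}{3 \left(5 + 2 \cdot 1\right) + 3 \cdot 7}\right)^{2} = \left(34 - \frac{7 \left(\left(5 + 2\right)^{2} + 14 + \left(5 + 2\right) 7\right)}{3 \left(5 + 2\right) + 21}\right)^{2} = \left(34 - \frac{7 \left(7^{2} + 14 + 7 \cdot 7\right)}{3 \cdot 7 + 21}\right)^{2} = \left(34 - \frac{7 \left(49 + 14 + 49\right)}{21 + 21}\right)^{2} = \left(34 - 7 \cdot \frac{1}{42} \cdot 112\right)^{2} = \left(34 - \frac{56}{3}\right)^{2} = \left(\frac{46}{3}\right)^{2} = \frac{2116}{9}$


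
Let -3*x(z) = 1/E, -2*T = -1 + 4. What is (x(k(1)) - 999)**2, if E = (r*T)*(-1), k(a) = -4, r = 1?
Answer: 80874049/81 ≈ 9.9845e+5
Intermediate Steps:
T = -3/2 (T = -(-1 + 4)/2 = -1/2*3 = -3/2 ≈ -1.5000)
E = 3/2 (E = (1*(-3/2))*(-1) = -3/2*(-1) = 3/2 ≈ 1.5000)
x(z) = -2/9 (x(z) = -1/(3*3/2) = -1/3*2/3 = -2/9)
(x(k(1)) - 999)**2 = (-2/9 - 999)**2 = (-8993/9)**2 = 80874049/81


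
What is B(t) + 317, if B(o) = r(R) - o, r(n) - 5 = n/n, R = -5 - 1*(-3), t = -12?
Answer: 335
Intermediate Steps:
R = -2 (R = -5 + 3 = -2)
r(n) = 6 (r(n) = 5 + n/n = 5 + 1 = 6)
B(o) = 6 - o
B(t) + 317 = (6 - 1*(-12)) + 317 = (6 + 12) + 317 = 18 + 317 = 335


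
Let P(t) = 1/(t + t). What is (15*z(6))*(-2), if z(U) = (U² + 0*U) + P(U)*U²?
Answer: -1170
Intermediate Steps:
P(t) = 1/(2*t)
z(U) = U² + U/2 (z(U) = (U² + 0*U) + (1/(2*U))*U² = (U² + 0) + U/2 = U² + U/2)
(15*z(6))*(-2) = (15*(6*(½ + 6)))*(-2) = (15*(6*(13/2)))*(-2) = (15*39)*(-2) = 585*(-2) = -1170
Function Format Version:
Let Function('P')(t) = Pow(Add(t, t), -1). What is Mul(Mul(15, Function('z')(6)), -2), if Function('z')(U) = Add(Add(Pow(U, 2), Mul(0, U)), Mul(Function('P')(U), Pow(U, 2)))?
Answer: -1170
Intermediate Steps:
Function('P')(t) = Mul(Rational(1, 2), Pow(t, -1)) (Function('P')(t) = Pow(Mul(2, t), -1) = Mul(Rational(1, 2), Pow(t, -1)))
Function('z')(U) = Add(Pow(U, 2), Mul(Rational(1, 2), U)) (Function('z')(U) = Add(Add(Pow(U, 2), Mul(0, U)), Mul(Mul(Rational(1, 2), Pow(U, -1)), Pow(U, 2))) = Add(Add(Pow(U, 2), 0), Mul(Rational(1, 2), U)) = Add(Pow(U, 2), Mul(Rational(1, 2), U)))
Mul(Mul(15, Function('z')(6)), -2) = Mul(Mul(15, Mul(6, Add(Rational(1, 2), 6))), -2) = Mul(Mul(15, Mul(6, Rational(13, 2))), -2) = Mul(Mul(15, 39), -2) = Mul(585, -2) = -1170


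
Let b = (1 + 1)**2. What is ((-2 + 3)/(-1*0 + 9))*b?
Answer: 4/9 ≈ 0.44444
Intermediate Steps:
b = 4 (b = 2**2 = 4)
((-2 + 3)/(-1*0 + 9))*b = ((-2 + 3)/(-1*0 + 9))*4 = (1/(0 + 9))*4 = (1/9)*4 = 4/9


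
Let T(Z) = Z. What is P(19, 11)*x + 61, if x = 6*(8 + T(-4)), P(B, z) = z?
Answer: 325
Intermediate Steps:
x = 24 (x = 6*(8 - 4) = 6*4 = 24)
P(19, 11)*x + 61 = 11*24 + 61 = 264 + 61 = 325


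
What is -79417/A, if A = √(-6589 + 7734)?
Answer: -79417*√1145/1145 ≈ -2347.0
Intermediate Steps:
A = √1145 ≈ 33.838
-79417/A = -79417*√1145/1145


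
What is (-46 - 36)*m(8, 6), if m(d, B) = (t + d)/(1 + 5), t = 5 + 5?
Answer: -246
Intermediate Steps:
t = 10
m(d, B) = 5/3 + d/6 (m(d, B) = (10 + d)/(1 + 5) = (10 + d)/6 = (10 + d)*(⅙) = 5/3 + d/6)
(-46 - 36)*m(8, 6) = (-46 - 36)*(5/3 + (⅙)*8) = -82*(5/3 + 4/3) = -82*3 = -246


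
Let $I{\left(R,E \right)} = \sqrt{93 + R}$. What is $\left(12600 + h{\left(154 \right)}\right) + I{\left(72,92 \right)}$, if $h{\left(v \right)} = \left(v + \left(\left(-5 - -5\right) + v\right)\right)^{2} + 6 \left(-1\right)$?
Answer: $107458 + \sqrt{165} \approx 1.0747 \cdot 10^{5}$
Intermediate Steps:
$h{\left(v \right)} = -6 + 4 v^{2}$ ($h{\left(v \right)} = \left(v + \left(\left(-5 + 5\right) + v\right)\right)^{2} - 6 = \left(v + \left(0 + v\right)\right)^{2} - 6 = \left(v + v\right)^{2} - 6 = \left(2 v\right)^{2} - 6 = 4 v^{2} - 6 = -6 + 4 v^{2}$)
$\left(12600 + h{\left(154 \right)}\right) + I{\left(72,92 \right)} = \left(12600 - \left(6 - 4 \cdot 154^{2}\right)\right) + \sqrt{93 + 72} = \left(12600 + \left(-6 + 4 \cdot 23716\right)\right) + \sqrt{165} = \left(12600 + \left(-6 + 94864\right)\right) + \sqrt{165} = \left(12600 + 94858\right) + \sqrt{165} = 107458 + \sqrt{165}$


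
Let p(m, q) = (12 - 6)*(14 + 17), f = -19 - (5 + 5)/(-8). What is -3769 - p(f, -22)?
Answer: -3955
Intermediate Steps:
f = -71/4 (f = -19 - 10*(-1)/8 = -19 - 1*(-5/4) = -19 + 5/4 = -71/4 ≈ -17.750)
p(m, q) = 186 (p(m, q) = 6*31 = 186)
-3769 - p(f, -22) = -3769 - 1*186 = -3769 - 186 = -3955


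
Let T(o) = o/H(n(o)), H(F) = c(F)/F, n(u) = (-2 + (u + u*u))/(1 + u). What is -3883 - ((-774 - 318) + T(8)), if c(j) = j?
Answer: -2799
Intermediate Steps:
n(u) = (-2 + u + u²)/(1 + u) (n(u) = (-2 + (u + u²))/(1 + u) = (-2 + u + u²)/(1 + u))
H(F) = 1 (H(F) = F/F = 1)
T(o) = o (T(o) = o/1 = o*1 = o)
-3883 - ((-774 - 318) + T(8)) = -3883 - ((-774 - 318) + 8) = -3883 - (-1092 + 8) = -3883 - 1*(-1084) = -3883 + 1084 = -2799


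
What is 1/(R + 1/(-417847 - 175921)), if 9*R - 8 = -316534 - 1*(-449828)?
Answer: 1781304/26383487309 ≈ 6.7516e-5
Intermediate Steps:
R = 44434/3 (R = 8/9 + (-316534 - 1*(-449828))/9 = 8/9 + (-316534 + 449828)/9 = 8/9 + (⅑)*133294 = 8/9 + 133294/9 = 44434/3 ≈ 14811.)
1/(R + 1/(-417847 - 175921)) = 1/(44434/3 + 1/(-417847 - 175921)) = 1/(44434/3 + 1/(-593768)) = 1/(44434/3 - 1/593768) = 1/(26383487309/1781304) = 1781304/26383487309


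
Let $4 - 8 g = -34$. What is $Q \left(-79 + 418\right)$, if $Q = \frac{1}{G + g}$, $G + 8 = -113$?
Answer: $- \frac{452}{155} \approx -2.9161$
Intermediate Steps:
$G = -121$ ($G = -8 - 113 = -121$)
$g = \frac{19}{4}$ ($g = \frac{1}{2} - - \frac{17}{4} = \frac{1}{2} + \frac{17}{4} = \frac{19}{4} \approx 4.75$)
$Q = - \frac{4}{465}$ ($Q = \frac{1}{-121 + \frac{19}{4}} = \frac{1}{- \frac{465}{4}} = - \frac{4}{465} \approx -0.0086021$)
$Q \left(-79 + 418\right) = - \frac{4 \left(-79 + 418\right)}{465} = \left(- \frac{4}{465}\right) 339 = - \frac{452}{155}$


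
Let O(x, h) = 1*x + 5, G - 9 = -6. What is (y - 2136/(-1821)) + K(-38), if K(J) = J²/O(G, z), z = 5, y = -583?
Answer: -487211/1214 ≈ -401.33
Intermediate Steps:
G = 3 (G = 9 - 6 = 3)
O(x, h) = 5 + x (O(x, h) = x + 5 = 5 + x)
K(J) = J²/8 (K(J) = J²/(5 + 3) = J²/8)
(y - 2136/(-1821)) + K(-38) = (-583 - 2136/(-1821)) + (⅛)*(-38)² = (-583 - 2136*(-1/1821)) + (⅛)*1444 = (-583 + 712/607) + 361/2 = -353169/607 + 361/2 = -487211/1214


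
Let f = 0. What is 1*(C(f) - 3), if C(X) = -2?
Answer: -5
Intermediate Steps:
1*(C(f) - 3) = 1*(-2 - 3) = 1*(-5) = -5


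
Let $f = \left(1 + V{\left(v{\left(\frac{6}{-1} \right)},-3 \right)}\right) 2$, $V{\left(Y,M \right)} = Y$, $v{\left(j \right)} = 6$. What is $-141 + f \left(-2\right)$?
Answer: $-169$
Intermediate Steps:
$f = 14$ ($f = \left(1 + 6\right) 2 = 7 \cdot 2 = 14$)
$-141 + f \left(-2\right) = -141 + 14 \left(-2\right) = -141 - 28 = -169$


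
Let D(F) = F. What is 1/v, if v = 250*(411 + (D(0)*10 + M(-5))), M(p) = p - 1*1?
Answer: 1/101250 ≈ 9.8765e-6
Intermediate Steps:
M(p) = -1 + p (M(p) = p - 1 = -1 + p)
v = 101250 (v = 250*(411 + (0*10 + (-1 - 5))) = 250*(411 + (0 - 6)) = 250*(411 - 6) = 250*405 = 101250)
1/v = 1/101250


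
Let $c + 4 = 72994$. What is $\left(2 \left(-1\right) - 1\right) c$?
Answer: $-218970$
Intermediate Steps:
$c = 72990$ ($c = -4 + 72994 = 72990$)
$\left(2 \left(-1\right) - 1\right) c = \left(2 \left(-1\right) - 1\right) 72990 = \left(-2 - 1\right) 72990 = \left(-3\right) 72990 = -218970$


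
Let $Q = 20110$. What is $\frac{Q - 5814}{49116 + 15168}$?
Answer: $\frac{3574}{16071} \approx 0.22239$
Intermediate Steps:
$\frac{Q - 5814}{49116 + 15168} = \frac{20110 - 5814}{49116 + 15168} = \frac{14296}{64284} = 14296 \cdot \frac{1}{64284} = \frac{3574}{16071}$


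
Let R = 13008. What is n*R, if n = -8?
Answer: -104064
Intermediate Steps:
n*R = -8*13008 = -104064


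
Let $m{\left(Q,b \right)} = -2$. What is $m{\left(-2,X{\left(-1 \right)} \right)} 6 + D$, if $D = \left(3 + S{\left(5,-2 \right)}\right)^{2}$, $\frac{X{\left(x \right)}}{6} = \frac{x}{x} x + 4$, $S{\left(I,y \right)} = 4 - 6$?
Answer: $-11$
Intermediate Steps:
$S{\left(I,y \right)} = -2$ ($S{\left(I,y \right)} = 4 - 6 = -2$)
$X{\left(x \right)} = 24 + 6 x$ ($X{\left(x \right)} = 6 \left(\frac{x}{x} x + 4\right) = 6 \left(1 x + 4\right) = 6 \left(x + 4\right) = 6 \left(4 + x\right) = 24 + 6 x$)
$D = 1$ ($D = \left(3 - 2\right)^{2} = 1^{2} = 1$)
$m{\left(-2,X{\left(-1 \right)} \right)} 6 + D = \left(-2\right) 6 + 1 = -12 + 1 = -11$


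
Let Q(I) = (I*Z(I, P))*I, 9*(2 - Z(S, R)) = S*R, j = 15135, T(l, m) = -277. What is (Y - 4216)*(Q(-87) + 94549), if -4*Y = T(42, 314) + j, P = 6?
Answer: -8702756229/2 ≈ -4.3514e+9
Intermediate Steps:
Z(S, R) = 2 - R*S/9 (Z(S, R) = 2 - S*R/9 = 2 - R*S/9)
Q(I) = I²*(2 - 2*I/3) (Q(I) = (I*(2 - ⅑*6*I))*I = (I*(2 - 2*I/3))*I = I²*(2 - 2*I/3))
Y = -7429/2 (Y = -(-277 + 15135)/4 = -¼*14858 = -7429/2 ≈ -3714.5)
(Y - 4216)*(Q(-87) + 94549) = (-7429/2 - 4216)*((⅔)*(-87)²*(3 - 1*(-87)) + 94549) = -15861*((⅔)*7569*(3 + 87) + 94549)/2 = -15861*((⅔)*7569*90 + 94549)/2 = -15861*(454140 + 94549)/2 = -15861/2*548689 = -8702756229/2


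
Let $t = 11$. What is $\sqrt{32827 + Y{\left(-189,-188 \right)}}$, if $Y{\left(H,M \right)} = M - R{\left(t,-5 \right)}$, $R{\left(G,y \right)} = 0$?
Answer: $\sqrt{32639} \approx 180.66$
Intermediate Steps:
$Y{\left(H,M \right)} = M$ ($Y{\left(H,M \right)} = M - 0 = M + 0 = M$)
$\sqrt{32827 + Y{\left(-189,-188 \right)}} = \sqrt{32827 - 188} = \sqrt{32639}$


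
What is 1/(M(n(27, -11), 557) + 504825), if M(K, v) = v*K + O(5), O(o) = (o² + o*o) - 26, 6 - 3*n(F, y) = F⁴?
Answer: -1/98164916 ≈ -1.0187e-8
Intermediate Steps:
n(F, y) = 2 - F⁴/3
O(o) = -26 + 2*o² (O(o) = (o² + o²) - 26 = 2*o² - 26 = -26 + 2*o²)
M(K, v) = 24 + K*v (M(K, v) = v*K + (-26 + 2*5²) = K*v + (-26 + 2*25) = K*v + (-26 + 50) = K*v + 24 = 24 + K*v)
1/(M(n(27, -11), 557) + 504825) = 1/((24 + (2 - ⅓*27⁴)*557) + 504825) = 1/((24 + (2 - ⅓*531441)*557) + 504825) = 1/((24 + (2 - 177147)*557) + 504825) = 1/((24 - 177145*557) + 504825) = 1/((24 - 98669765) + 504825) = 1/(-98669741 + 504825) = 1/(-98164916) = -1/98164916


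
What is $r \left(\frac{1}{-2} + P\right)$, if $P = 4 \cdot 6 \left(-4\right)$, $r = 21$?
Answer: $- \frac{4053}{2} \approx -2026.5$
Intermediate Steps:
$P = -96$ ($P = 24 \left(-4\right) = -96$)
$r \left(\frac{1}{-2} + P\right) = 21 \left(\frac{1}{-2} - 96\right) = 21 \left(- \frac{1}{2} - 96\right) = 21 \left(- \frac{193}{2}\right) = - \frac{4053}{2}$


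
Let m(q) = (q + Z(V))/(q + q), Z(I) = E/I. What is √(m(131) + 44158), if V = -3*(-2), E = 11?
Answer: 7*√556754061/786 ≈ 210.14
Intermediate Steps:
V = 6
Z(I) = 11/I
m(q) = (11/6 + q)/(2*q) (m(q) = (q + 11/6)/(q + q) = (q + 11*(⅙))/((2*q)) = (q + 11/6)*(1/(2*q)) = (11/6 + q)*(1/(2*q)) = (11/6 + q)/(2*q))
√(m(131) + 44158) = √((1/12)*(11 + 6*131)/131 + 44158) = √((1/12)*(1/131)*(11 + 786) + 44158) = √((1/12)*(1/131)*797 + 44158) = √(797/1572 + 44158) = √(69417173/1572) = 7*√556754061/786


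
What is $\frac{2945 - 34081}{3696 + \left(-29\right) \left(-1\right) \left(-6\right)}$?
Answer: $- \frac{15568}{1761} \approx -8.8404$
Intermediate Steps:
$\frac{2945 - 34081}{3696 + \left(-29\right) \left(-1\right) \left(-6\right)} = - \frac{31136}{3696 + 29 \left(-6\right)} = - \frac{31136}{3696 - 174} = - \frac{31136}{3522} = \left(-31136\right) \frac{1}{3522} = - \frac{15568}{1761}$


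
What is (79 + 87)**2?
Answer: 27556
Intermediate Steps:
(79 + 87)**2 = 166**2 = 27556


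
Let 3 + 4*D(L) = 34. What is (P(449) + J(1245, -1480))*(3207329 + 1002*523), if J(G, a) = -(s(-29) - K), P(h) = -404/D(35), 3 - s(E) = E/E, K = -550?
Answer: -69881191000/31 ≈ -2.2542e+9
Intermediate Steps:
D(L) = 31/4 (D(L) = -¾ + (¼)*34 = -¾ + 17/2 = 31/4)
s(E) = 2 (s(E) = 3 - E/E = 3 - 1*1 = 3 - 1 = 2)
P(h) = -1616/31 (P(h) = -404/31/4 = -404*4/31 = -1616/31)
J(G, a) = -552 (J(G, a) = -(2 - 1*(-550)) = -(2 + 550) = -1*552 = -552)
(P(449) + J(1245, -1480))*(3207329 + 1002*523) = (-1616/31 - 552)*(3207329 + 1002*523) = -18728*(3207329 + 524046)/31 = -18728/31*3731375 = -69881191000/31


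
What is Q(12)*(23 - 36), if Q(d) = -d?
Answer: 156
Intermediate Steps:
Q(12)*(23 - 36) = (-1*12)*(23 - 36) = -12*(-13) = 156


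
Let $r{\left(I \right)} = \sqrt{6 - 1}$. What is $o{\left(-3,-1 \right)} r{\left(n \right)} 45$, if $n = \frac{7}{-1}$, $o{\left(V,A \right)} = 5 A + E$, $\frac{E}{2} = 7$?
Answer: $405 \sqrt{5} \approx 905.61$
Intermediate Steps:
$E = 14$ ($E = 2 \cdot 7 = 14$)
$o{\left(V,A \right)} = 14 + 5 A$ ($o{\left(V,A \right)} = 5 A + 14 = 14 + 5 A$)
$n = -7$ ($n = 7 \left(-1\right) = -7$)
$r{\left(I \right)} = \sqrt{5}$
$o{\left(-3,-1 \right)} r{\left(n \right)} 45 = \left(14 + 5 \left(-1\right)\right) \sqrt{5} \cdot 45 = \left(14 - 5\right) \sqrt{5} \cdot 45 = 9 \sqrt{5} \cdot 45 = 405 \sqrt{5}$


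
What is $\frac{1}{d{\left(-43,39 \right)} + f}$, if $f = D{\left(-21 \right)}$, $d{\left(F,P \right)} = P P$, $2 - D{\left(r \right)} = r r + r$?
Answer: $\frac{1}{1103} \approx 0.00090662$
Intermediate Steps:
$D{\left(r \right)} = 2 - r - r^{2}$ ($D{\left(r \right)} = 2 - \left(r r + r\right) = 2 - \left(r^{2} + r\right) = 2 - \left(r + r^{2}\right) = 2 - r - r^{2}$)
$d{\left(F,P \right)} = P^{2}$
$f = -418$ ($f = 2 - -21 - \left(-21\right)^{2} = 2 + 21 - 441 = -418$)
$\frac{1}{d{\left(-43,39 \right)} + f} = \frac{1}{39^{2} - 418} = \frac{1}{1521 - 418} = \frac{1}{1103}$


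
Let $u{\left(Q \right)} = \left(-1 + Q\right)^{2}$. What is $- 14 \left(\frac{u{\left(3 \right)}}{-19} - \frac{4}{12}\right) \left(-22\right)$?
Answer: $- \frac{9548}{57} \approx -167.51$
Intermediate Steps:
$- 14 \left(\frac{u{\left(3 \right)}}{-19} - \frac{4}{12}\right) \left(-22\right) = - 14 \left(\frac{\left(-1 + 3\right)^{2}}{-19} - \frac{4}{12}\right) \left(-22\right) = - 14 \left(2^{2} \left(- \frac{1}{19}\right) - \frac{1}{3}\right) \left(-22\right) = - 14 \left(4 \left(- \frac{1}{19}\right) - \frac{1}{3}\right) \left(-22\right) = - 14 \left(- \frac{4}{19} - \frac{1}{3}\right) \left(-22\right) = \left(-14\right) \left(- \frac{31}{57}\right) \left(-22\right) = \frac{434}{57} \left(-22\right) = - \frac{9548}{57}$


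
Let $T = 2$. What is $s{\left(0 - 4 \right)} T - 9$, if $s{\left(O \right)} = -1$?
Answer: $-11$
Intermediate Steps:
$s{\left(0 - 4 \right)} T - 9 = \left(-1\right) 2 - 9 = -2 - 9 = -11$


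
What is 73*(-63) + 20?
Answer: -4579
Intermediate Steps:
73*(-63) + 20 = -4599 + 20 = -4579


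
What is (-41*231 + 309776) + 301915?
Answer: 602220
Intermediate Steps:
(-41*231 + 309776) + 301915 = (-9471 + 309776) + 301915 = 300305 + 301915 = 602220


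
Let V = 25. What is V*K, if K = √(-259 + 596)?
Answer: 25*√337 ≈ 458.94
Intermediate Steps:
K = √337 ≈ 18.358
V*K = 25*√337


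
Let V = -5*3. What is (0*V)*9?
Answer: 0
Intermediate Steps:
V = -15
(0*V)*9 = (0*(-15))*9 = 0*9 = 0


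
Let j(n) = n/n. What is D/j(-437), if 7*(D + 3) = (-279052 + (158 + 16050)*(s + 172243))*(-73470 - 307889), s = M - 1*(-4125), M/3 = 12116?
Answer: -1314705359209505/7 ≈ -1.8782e+14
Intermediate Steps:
M = 36348 (M = 3*12116 = 36348)
s = 40473 (s = 36348 - 1*(-4125) = 36348 + 4125 = 40473)
j(n) = 1
D = -1314705359209505/7 (D = -3 + ((-279052 + (158 + 16050)*(40473 + 172243))*(-73470 - 307889))/7 = -3 + ((-279052 + 16208*212716)*(-381359))/7 = -3 + ((-279052 + 3447700928)*(-381359))/7 = -3 + (3447421876*(-381359))/7 = -3 + (⅐)*(-1314705359209484) = -3 - 1314705359209484/7 = -1314705359209505/7 ≈ -1.8782e+14)
D/j(-437) = -1314705359209505/7/1 = -1314705359209505/7*1 = -1314705359209505/7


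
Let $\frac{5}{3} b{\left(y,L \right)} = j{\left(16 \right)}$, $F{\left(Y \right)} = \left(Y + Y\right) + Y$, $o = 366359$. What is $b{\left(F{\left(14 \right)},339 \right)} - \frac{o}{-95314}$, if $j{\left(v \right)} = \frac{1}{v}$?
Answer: $\frac{14797331}{3812560} \approx 3.8812$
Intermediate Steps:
$F{\left(Y \right)} = 3 Y$ ($F{\left(Y \right)} = 2 Y + Y = 3 Y$)
$b{\left(y,L \right)} = \frac{3}{80}$ ($b{\left(y,L \right)} = \frac{3}{5 \cdot 16} = \frac{3}{5} \cdot \frac{1}{16} = \frac{3}{80}$)
$b{\left(F{\left(14 \right)},339 \right)} - \frac{o}{-95314} = \frac{3}{80} - \frac{366359}{-95314} = \frac{3}{80} - 366359 \left(- \frac{1}{95314}\right) = \frac{3}{80} - - \frac{366359}{95314} = \frac{3}{80} + \frac{366359}{95314} = \frac{14797331}{3812560}$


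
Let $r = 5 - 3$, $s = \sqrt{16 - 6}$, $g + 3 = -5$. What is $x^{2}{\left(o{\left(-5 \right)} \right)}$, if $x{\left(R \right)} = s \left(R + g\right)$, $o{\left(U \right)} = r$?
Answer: $360$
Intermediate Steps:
$g = -8$ ($g = -3 - 5 = -8$)
$s = \sqrt{10} \approx 3.1623$
$r = 2$ ($r = 5 - 3 = 2$)
$o{\left(U \right)} = 2$
$x{\left(R \right)} = \sqrt{10} \left(-8 + R\right)$ ($x{\left(R \right)} = \sqrt{10} \left(R - 8\right) = \sqrt{10} \left(-8 + R\right)$)
$x^{2}{\left(o{\left(-5 \right)} \right)} = \left(\sqrt{10} \left(-8 + 2\right)\right)^{2} = \left(\sqrt{10} \left(-6\right)\right)^{2} = \left(- 6 \sqrt{10}\right)^{2} = 360$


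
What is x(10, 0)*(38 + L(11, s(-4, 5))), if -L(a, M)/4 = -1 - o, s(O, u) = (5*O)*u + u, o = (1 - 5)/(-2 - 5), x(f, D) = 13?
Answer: 4030/7 ≈ 575.71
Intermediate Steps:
o = 4/7 (o = -4/(-7) = -4*(-⅐) = 4/7 ≈ 0.57143)
s(O, u) = u + 5*O*u (s(O, u) = 5*O*u + u = u + 5*O*u)
L(a, M) = 44/7 (L(a, M) = -4*(-1 - 1*4/7) = -4*(-1 - 4/7) = -4*(-11/7) = 44/7)
x(10, 0)*(38 + L(11, s(-4, 5))) = 13*(38 + 44/7) = 13*(310/7) = 4030/7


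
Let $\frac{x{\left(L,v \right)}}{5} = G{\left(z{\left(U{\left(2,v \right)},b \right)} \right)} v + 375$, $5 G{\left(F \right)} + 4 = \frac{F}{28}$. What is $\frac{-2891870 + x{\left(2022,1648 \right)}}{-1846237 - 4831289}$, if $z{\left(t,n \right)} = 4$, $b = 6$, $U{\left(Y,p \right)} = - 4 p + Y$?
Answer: $\frac{20274461}{46742682} \approx 0.43375$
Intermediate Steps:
$U{\left(Y,p \right)} = Y - 4 p$
$G{\left(F \right)} = - \frac{4}{5} + \frac{F}{140}$ ($G{\left(F \right)} = - \frac{4}{5} + \frac{F \frac{1}{28}}{5} = - \frac{4}{5} + \frac{\frac{1}{28} F}{5} = - \frac{4}{5} + \frac{F}{140}$)
$x{\left(L,v \right)} = 1875 - \frac{27 v}{7}$ ($x{\left(L,v \right)} = 5 \left(\left(- \frac{4}{5} + \frac{1}{140} \cdot 4\right) v + 375\right) = 5 \left(\left(- \frac{4}{5} + \frac{1}{35}\right) v + 375\right) = 5 \left(- \frac{27 v}{35} + 375\right) = 5 \left(375 - \frac{27 v}{35}\right) = 1875 - \frac{27 v}{7}$)
$\frac{-2891870 + x{\left(2022,1648 \right)}}{-1846237 - 4831289} = \frac{-2891870 + \left(1875 - \frac{44496}{7}\right)}{-1846237 - 4831289} = \frac{-2891870 + \left(1875 - \frac{44496}{7}\right)}{-6677526} = \left(-2891870 - \frac{31371}{7}\right) \left(- \frac{1}{6677526}\right) = \left(- \frac{20274461}{7}\right) \left(- \frac{1}{6677526}\right) = \frac{20274461}{46742682}$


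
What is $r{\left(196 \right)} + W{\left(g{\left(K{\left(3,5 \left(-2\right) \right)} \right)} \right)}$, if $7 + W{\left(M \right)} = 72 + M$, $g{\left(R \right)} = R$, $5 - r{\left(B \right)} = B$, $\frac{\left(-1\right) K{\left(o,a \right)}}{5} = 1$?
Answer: $-131$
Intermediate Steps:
$K{\left(o,a \right)} = -5$ ($K{\left(o,a \right)} = \left(-5\right) 1 = -5$)
$r{\left(B \right)} = 5 - B$
$W{\left(M \right)} = 65 + M$ ($W{\left(M \right)} = -7 + \left(72 + M\right) = 65 + M$)
$r{\left(196 \right)} + W{\left(g{\left(K{\left(3,5 \left(-2\right) \right)} \right)} \right)} = \left(5 - 196\right) + \left(65 - 5\right) = \left(5 - 196\right) + 60 = -191 + 60 = -131$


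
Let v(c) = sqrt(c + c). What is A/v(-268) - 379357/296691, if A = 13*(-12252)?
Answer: -379357/296691 + 39819*I*sqrt(134)/67 ≈ -1.2786 + 6879.7*I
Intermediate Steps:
v(c) = sqrt(2)*sqrt(c) (v(c) = sqrt(2*c) = sqrt(2)*sqrt(c))
A = -159276
A/v(-268) - 379357/296691 = -159276*(-I*sqrt(134)/268) - 379357/296691 = -(-39819)*I*sqrt(134)/67 - 379357/296691 = 39819*I*sqrt(134)/67 - 379357/296691 = -379357/296691 + 39819*I*sqrt(134)/67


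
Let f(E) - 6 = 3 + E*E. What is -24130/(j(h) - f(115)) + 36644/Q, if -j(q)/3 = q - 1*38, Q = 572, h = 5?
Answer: 24756065/375661 ≈ 65.900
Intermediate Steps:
j(q) = 114 - 3*q (j(q) = -3*(q - 1*38) = -3*(q - 38) = -3*(-38 + q) = 114 - 3*q)
f(E) = 9 + E² (f(E) = 6 + (3 + E*E) = 6 + (3 + E²) = 9 + E²)
-24130/(j(h) - f(115)) + 36644/Q = -24130/((114 - 3*5) - (9 + 115²)) + 36644/572 = -24130/((114 - 15) - (9 + 13225)) + 36644*(1/572) = -24130/(99 - 1*13234) + 9161/143 = -24130/(99 - 13234) + 9161/143 = -24130/(-13135) + 9161/143 = -24130*(-1/13135) + 9161/143 = 4826/2627 + 9161/143 = 24756065/375661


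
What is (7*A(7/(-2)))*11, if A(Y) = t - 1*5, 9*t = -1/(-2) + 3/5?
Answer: -33803/90 ≈ -375.59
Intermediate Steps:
t = 11/90 (t = (-1/(-2) + 3/5)/9 = (-1*(-1/2) + 3*(1/5))/9 = (1/2 + 3/5)/9 = (1/9)*(11/10) = 11/90 ≈ 0.12222)
A(Y) = -439/90 (A(Y) = 11/90 - 1*5 = 11/90 - 5 = -439/90)
(7*A(7/(-2)))*11 = (7*(-439/90))*11 = -3073/90*11 = -33803/90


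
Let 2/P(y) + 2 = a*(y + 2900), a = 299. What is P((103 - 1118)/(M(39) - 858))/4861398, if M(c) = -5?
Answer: 863/1819643291102241 ≈ 4.7427e-13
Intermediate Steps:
P(y) = 2/(867098 + 299*y) (P(y) = 2/(-2 + 299*(y + 2900)) = 2/(-2 + 299*(2900 + y)) = 2/(-2 + (867100 + 299*y)) = 2/(867098 + 299*y))
P((103 - 1118)/(M(39) - 858))/4861398 = (2/(867098 + 299*((103 - 1118)/(-5 - 858))))/4861398 = (2/(867098 + 299*(-1015/(-863))))*(1/4861398) = (2/(867098 + 299*(-1015*(-1/863))))*(1/4861398) = (2/(867098 + 299*(1015/863)))*(1/4861398) = (2/(867098 + 303485/863))*(1/4861398) = (2/(748609059/863))*(1/4861398) = (2*(863/748609059))*(1/4861398) = (1726/748609059)*(1/4861398) = 863/1819643291102241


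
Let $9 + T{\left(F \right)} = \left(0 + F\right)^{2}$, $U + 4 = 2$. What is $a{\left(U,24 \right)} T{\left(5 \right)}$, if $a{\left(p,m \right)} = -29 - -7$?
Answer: $-352$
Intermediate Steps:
$U = -2$ ($U = -4 + 2 = -2$)
$a{\left(p,m \right)} = -22$ ($a{\left(p,m \right)} = -29 + 7 = -22$)
$T{\left(F \right)} = -9 + F^{2}$ ($T{\left(F \right)} = -9 + \left(0 + F\right)^{2} = -9 + F^{2}$)
$a{\left(U,24 \right)} T{\left(5 \right)} = - 22 \left(-9 + 5^{2}\right) = - 22 \left(-9 + 25\right) = \left(-22\right) 16 = -352$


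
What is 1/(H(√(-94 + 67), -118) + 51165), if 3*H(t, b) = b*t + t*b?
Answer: 17055/872674771 + 236*I*√3/2618024313 ≈ 1.9543e-5 + 1.5613e-7*I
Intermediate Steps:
H(t, b) = 2*b*t/3 (H(t, b) = (b*t + t*b)/3 = (b*t + b*t)/3 = (2*b*t)/3 = 2*b*t/3)
1/(H(√(-94 + 67), -118) + 51165) = 1/((⅔)*(-118)*√(-94 + 67) + 51165) = 1/((⅔)*(-118)*√(-27) + 51165) = 1/((⅔)*(-118)*(3*I*√3) + 51165) = 1/(-236*I*√3 + 51165) = 1/(51165 - 236*I*√3)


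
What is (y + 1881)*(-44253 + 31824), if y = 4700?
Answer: -81795249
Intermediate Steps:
(y + 1881)*(-44253 + 31824) = (4700 + 1881)*(-44253 + 31824) = 6581*(-12429) = -81795249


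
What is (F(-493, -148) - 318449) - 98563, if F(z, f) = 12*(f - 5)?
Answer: -418848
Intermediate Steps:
F(z, f) = -60 + 12*f (F(z, f) = 12*(-5 + f) = -60 + 12*f)
(F(-493, -148) - 318449) - 98563 = ((-60 + 12*(-148)) - 318449) - 98563 = ((-60 - 1776) - 318449) - 98563 = (-1836 - 318449) - 98563 = -320285 - 98563 = -418848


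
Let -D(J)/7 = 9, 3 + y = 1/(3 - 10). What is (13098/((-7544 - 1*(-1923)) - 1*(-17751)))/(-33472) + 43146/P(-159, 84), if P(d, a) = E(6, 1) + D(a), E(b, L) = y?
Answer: -61312788561147/93992555840 ≈ -652.32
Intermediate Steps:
y = -22/7 (y = -3 + 1/(3 - 10) = -3 + 1/(-7) = -3 - ⅐ = -22/7 ≈ -3.1429)
E(b, L) = -22/7
D(J) = -63 (D(J) = -7*9 = -63)
P(d, a) = -463/7 (P(d, a) = -22/7 - 63 = -463/7)
(13098/((-7544 - 1*(-1923)) - 1*(-17751)))/(-33472) + 43146/P(-159, 84) = (13098/((-7544 - 1*(-1923)) - 1*(-17751)))/(-33472) + 43146/(-463/7) = (13098/((-7544 + 1923) + 17751))*(-1/33472) + 43146*(-7/463) = (13098/(-5621 + 17751))*(-1/33472) - 302022/463 = (13098/12130)*(-1/33472) - 302022/463 = (13098*(1/12130))*(-1/33472) - 302022/463 = (6549/6065)*(-1/33472) - 302022/463 = -6549/203007680 - 302022/463 = -61312788561147/93992555840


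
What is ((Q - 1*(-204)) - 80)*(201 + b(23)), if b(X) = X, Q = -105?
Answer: 4256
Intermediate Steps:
((Q - 1*(-204)) - 80)*(201 + b(23)) = ((-105 - 1*(-204)) - 80)*(201 + 23) = ((-105 + 204) - 80)*224 = (99 - 80)*224 = 19*224 = 4256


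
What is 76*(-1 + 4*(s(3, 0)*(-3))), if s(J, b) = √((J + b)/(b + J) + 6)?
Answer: -76 - 912*√7 ≈ -2488.9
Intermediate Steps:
s(J, b) = √7 (s(J, b) = √((J + b)/(J + b) + 6) = √(1 + 6) = √7)
76*(-1 + 4*(s(3, 0)*(-3))) = 76*(-1 + 4*(√7*(-3))) = 76*(-1 + 4*(-3*√7)) = 76*(-1 - 12*√7) = -76 - 912*√7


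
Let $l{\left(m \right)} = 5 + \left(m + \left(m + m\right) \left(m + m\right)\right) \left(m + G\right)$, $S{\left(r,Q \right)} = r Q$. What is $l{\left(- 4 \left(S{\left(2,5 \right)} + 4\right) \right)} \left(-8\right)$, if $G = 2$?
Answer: $5394776$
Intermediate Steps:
$S{\left(r,Q \right)} = Q r$
$l{\left(m \right)} = 5 + \left(2 + m\right) \left(m + 4 m^{2}\right)$ ($l{\left(m \right)} = 5 + \left(m + \left(m + m\right) \left(m + m\right)\right) \left(m + 2\right) = 5 + \left(m + 2 m 2 m\right) \left(2 + m\right) = 5 + \left(m + 4 m^{2}\right) \left(2 + m\right) = 5 + \left(2 + m\right) \left(m + 4 m^{2}\right)$)
$l{\left(- 4 \left(S{\left(2,5 \right)} + 4\right) \right)} \left(-8\right) = \left(5 + 2 \left(- 4 \left(5 \cdot 2 + 4\right)\right) + 4 \left(- 4 \left(5 \cdot 2 + 4\right)\right)^{3} + 9 \left(- 4 \left(5 \cdot 2 + 4\right)\right)^{2}\right) \left(-8\right) = \left(5 + 2 \left(- 4 \left(10 + 4\right)\right) + 4 \left(- 4 \left(10 + 4\right)\right)^{3} + 9 \left(- 4 \left(10 + 4\right)\right)^{2}\right) \left(-8\right) = \left(5 + 2 \left(\left(-4\right) 14\right) + 4 \left(\left(-4\right) 14\right)^{3} + 9 \left(\left(-4\right) 14\right)^{2}\right) \left(-8\right) = \left(5 + 2 \left(-56\right) + 4 \left(-56\right)^{3} + 9 \left(-56\right)^{2}\right) \left(-8\right) = \left(5 - 112 + 4 \left(-175616\right) + 9 \cdot 3136\right) \left(-8\right) = \left(5 - 112 - 702464 + 28224\right) \left(-8\right) = \left(-674347\right) \left(-8\right) = 5394776$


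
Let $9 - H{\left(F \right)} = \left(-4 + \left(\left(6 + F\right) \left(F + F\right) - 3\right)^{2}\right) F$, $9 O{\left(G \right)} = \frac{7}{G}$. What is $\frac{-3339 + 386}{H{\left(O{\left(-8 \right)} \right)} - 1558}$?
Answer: $\frac{1428452941824}{748675881977} \approx 1.908$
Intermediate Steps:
$O{\left(G \right)} = \frac{7}{9 G}$ ($O{\left(G \right)} = \frac{7 \frac{1}{G}}{9} = \frac{7}{9 G}$)
$H{\left(F \right)} = 9 - F \left(-4 + \left(-3 + 2 F \left(6 + F\right)\right)^{2}\right)$ ($H{\left(F \right)} = 9 - \left(-4 + \left(\left(6 + F\right) \left(F + F\right) - 3\right)^{2}\right) F = 9 - \left(-4 + \left(\left(6 + F\right) 2 F - 3\right)^{2}\right) F = 9 - \left(-4 + \left(2 F \left(6 + F\right) - 3\right)^{2}\right) F = 9 - \left(-4 + \left(-3 + 2 F \left(6 + F\right)\right)^{2}\right) F = 9 - F \left(-4 + \left(-3 + 2 F \left(6 + F\right)\right)^{2}\right)$)
$\frac{-3339 + 386}{H{\left(O{\left(-8 \right)} \right)} - 1558} = \frac{-3339 + 386}{\left(9 + 4 \frac{7}{9 \left(-8\right)} - \frac{7}{9 \left(-8\right)} \left(-3 + 2 \left(\frac{7}{9 \left(-8\right)}\right)^{2} + 12 \frac{7}{9 \left(-8\right)}\right)^{2}\right) - 1558} = - \frac{2953}{\left(9 + 4 \cdot \frac{7}{9} \left(- \frac{1}{8}\right) - \frac{7}{9} \left(- \frac{1}{8}\right) \left(-3 + 2 \left(\frac{7}{9} \left(- \frac{1}{8}\right)\right)^{2} + 12 \cdot \frac{7}{9} \left(- \frac{1}{8}\right)\right)^{2}\right) - 1558} = - \frac{2953}{\left(9 + 4 \left(- \frac{7}{72}\right) - - \frac{7 \left(-3 + 2 \left(- \frac{7}{72}\right)^{2} + 12 \left(- \frac{7}{72}\right)\right)^{2}}{72}\right) - 1558} = - \frac{2953}{\left(9 - \frac{7}{18} - - \frac{7 \left(-3 + 2 \cdot \frac{49}{5184} - \frac{7}{6}\right)^{2}}{72}\right) - 1558} = - \frac{2953}{\left(9 - \frac{7}{18} - - \frac{7 \left(-3 + \frac{49}{2592} - \frac{7}{6}\right)^{2}}{72}\right) - 1558} = - \frac{2953}{\left(9 - \frac{7}{18} - - \frac{7 \left(- \frac{10751}{2592}\right)^{2}}{72}\right) - 1558} = - \frac{2953}{\left(9 - \frac{7}{18} - \left(- \frac{7}{72}\right) \frac{115584001}{6718464}\right) - 1558} = - \frac{2953}{\left(9 - \frac{7}{18} + \frac{809088007}{483729408}\right) - 1558} = - \frac{2953}{\frac{4974535687}{483729408} - 1558} = - \frac{2953}{- \frac{748675881977}{483729408}} = \left(-2953\right) \left(- \frac{483729408}{748675881977}\right) = \frac{1428452941824}{748675881977}$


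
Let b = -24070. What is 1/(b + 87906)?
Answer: 1/63836 ≈ 1.5665e-5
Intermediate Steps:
1/(b + 87906) = 1/(-24070 + 87906) = 1/63836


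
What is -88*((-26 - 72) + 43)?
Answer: 4840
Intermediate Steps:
-88*((-26 - 72) + 43) = -88*(-98 + 43) = -88*(-55) = 4840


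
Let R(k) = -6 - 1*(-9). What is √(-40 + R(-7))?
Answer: I*√37 ≈ 6.0828*I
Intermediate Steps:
R(k) = 3 (R(k) = -6 + 9 = 3)
√(-40 + R(-7)) = √(-40 + 3) = √(-37) = I*√37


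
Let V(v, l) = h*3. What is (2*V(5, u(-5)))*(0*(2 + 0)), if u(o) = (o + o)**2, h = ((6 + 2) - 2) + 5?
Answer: 0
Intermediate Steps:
h = 11 (h = (8 - 2) + 5 = 6 + 5 = 11)
u(o) = 4*o**2 (u(o) = (2*o)**2 = 4*o**2)
V(v, l) = 33 (V(v, l) = 11*3 = 33)
(2*V(5, u(-5)))*(0*(2 + 0)) = (2*33)*(0*(2 + 0)) = 66*(0*2) = 66*0 = 0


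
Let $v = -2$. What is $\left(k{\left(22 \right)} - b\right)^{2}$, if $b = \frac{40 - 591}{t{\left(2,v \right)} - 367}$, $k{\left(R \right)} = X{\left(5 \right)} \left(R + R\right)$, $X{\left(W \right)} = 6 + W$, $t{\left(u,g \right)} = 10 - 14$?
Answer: $\frac{32045654169}{137641} \approx 2.3282 \cdot 10^{5}$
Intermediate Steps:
$t{\left(u,g \right)} = -4$ ($t{\left(u,g \right)} = 10 - 14 = -4$)
$k{\left(R \right)} = 22 R$ ($k{\left(R \right)} = \left(6 + 5\right) \left(R + R\right) = 11 \cdot 2 R = 22 R$)
$b = \frac{551}{371}$ ($b = \frac{40 - 591}{-4 - 367} = - \frac{551}{-371} = \left(-551\right) \left(- \frac{1}{371}\right) = \frac{551}{371} \approx 1.4852$)
$\left(k{\left(22 \right)} - b\right)^{2} = \left(22 \cdot 22 - \frac{551}{371}\right)^{2} = \left(484 - \frac{551}{371}\right)^{2} = \left(\frac{179013}{371}\right)^{2} = \frac{32045654169}{137641}$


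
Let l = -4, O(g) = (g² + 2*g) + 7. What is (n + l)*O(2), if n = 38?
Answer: 510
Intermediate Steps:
O(g) = 7 + g² + 2*g
(n + l)*O(2) = (38 - 4)*(7 + 2² + 2*2) = 34*(7 + 4 + 4) = 34*15 = 510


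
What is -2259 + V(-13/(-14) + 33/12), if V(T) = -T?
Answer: -63355/28 ≈ -2262.7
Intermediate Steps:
-2259 + V(-13/(-14) + 33/12) = -2259 - (-13/(-14) + 33/12) = -2259 - (-13*(-1/14) + 33*(1/12)) = -2259 - (13/14 + 11/4) = -2259 - 1*103/28 = -2259 - 103/28 = -63355/28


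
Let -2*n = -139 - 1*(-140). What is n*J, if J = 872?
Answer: -436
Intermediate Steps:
n = -1/2 (n = -(-139 - 1*(-140))/2 = -(-139 + 140)/2 = -1/2*1 = -1/2 ≈ -0.50000)
n*J = -1/2*872 = -436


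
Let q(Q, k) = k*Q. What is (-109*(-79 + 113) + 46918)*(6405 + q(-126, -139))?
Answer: 1033587828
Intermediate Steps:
q(Q, k) = Q*k
(-109*(-79 + 113) + 46918)*(6405 + q(-126, -139)) = (-109*(-79 + 113) + 46918)*(6405 - 126*(-139)) = (-109*34 + 46918)*(6405 + 17514) = (-3706 + 46918)*23919 = 43212*23919 = 1033587828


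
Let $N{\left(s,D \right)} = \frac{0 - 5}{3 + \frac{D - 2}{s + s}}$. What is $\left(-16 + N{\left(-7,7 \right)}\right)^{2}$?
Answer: $\frac{438244}{1369} \approx 320.12$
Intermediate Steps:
$N{\left(s,D \right)} = - \frac{5}{3 + \frac{-2 + D}{2 s}}$
$\left(-16 + N{\left(-7,7 \right)}\right)^{2} = \left(-16 - - \frac{70}{-2 + 7 + 6 \left(-7\right)}\right)^{2} = \left(-16 - - \frac{70}{-2 + 7 - 42}\right)^{2} = \left(-16 - - \frac{70}{-37}\right)^{2} = \left(-16 - \left(-70\right) \left(- \frac{1}{37}\right)\right)^{2} = \left(-16 - \frac{70}{37}\right)^{2} = \left(- \frac{662}{37}\right)^{2} = \frac{438244}{1369}$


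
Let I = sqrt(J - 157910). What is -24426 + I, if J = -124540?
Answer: -24426 + 5*I*sqrt(11298) ≈ -24426.0 + 531.46*I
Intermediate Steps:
I = 5*I*sqrt(11298) (I = sqrt(-124540 - 157910) = sqrt(-282450) = 5*I*sqrt(11298) ≈ 531.46*I)
-24426 + I = -24426 + 5*I*sqrt(11298)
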